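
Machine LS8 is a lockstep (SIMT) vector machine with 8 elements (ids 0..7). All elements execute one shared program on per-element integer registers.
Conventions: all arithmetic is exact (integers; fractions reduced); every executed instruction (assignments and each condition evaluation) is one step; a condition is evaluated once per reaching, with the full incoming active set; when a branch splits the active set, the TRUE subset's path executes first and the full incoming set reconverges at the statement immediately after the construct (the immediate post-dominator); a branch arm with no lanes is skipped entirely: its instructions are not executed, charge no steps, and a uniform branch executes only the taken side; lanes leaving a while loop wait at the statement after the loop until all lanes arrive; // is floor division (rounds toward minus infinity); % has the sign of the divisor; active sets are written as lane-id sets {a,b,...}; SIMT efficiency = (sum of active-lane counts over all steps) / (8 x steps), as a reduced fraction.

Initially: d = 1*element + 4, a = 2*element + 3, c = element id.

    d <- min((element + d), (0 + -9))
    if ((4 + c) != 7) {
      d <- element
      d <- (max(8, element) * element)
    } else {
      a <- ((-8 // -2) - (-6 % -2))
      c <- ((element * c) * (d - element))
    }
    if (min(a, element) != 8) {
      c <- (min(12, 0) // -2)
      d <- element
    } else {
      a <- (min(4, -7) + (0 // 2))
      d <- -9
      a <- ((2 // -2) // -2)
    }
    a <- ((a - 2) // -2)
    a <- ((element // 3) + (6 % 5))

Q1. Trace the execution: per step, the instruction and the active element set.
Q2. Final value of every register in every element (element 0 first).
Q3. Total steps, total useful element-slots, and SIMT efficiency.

step 0: d <- min((element + d), (0 + -9)) {0,1,2,3,4,5,6,7}
step 1: eval ((4 + c) != 7)          {0,1,2,3,4,5,6,7}
step 2: d <- element                 {0,1,2,4,5,6,7}
step 3: d <- (max(8, element) * element) {0,1,2,4,5,6,7}
step 4: a <- ((-8 // -2) - (-6 % -2)) {3}
step 5: c <- ((element * c) * (d - element)) {3}
step 6: eval (min(a, element) != 8)  {0,1,2,3,4,5,6,7}
step 7: c <- (min(12, 0) // -2)      {0,1,2,3,4,5,6,7}
step 8: d <- element                 {0,1,2,3,4,5,6,7}
step 9: a <- ((a - 2) // -2)         {0,1,2,3,4,5,6,7}
step 10: a <- ((element // 3) + (6 % 5)) {0,1,2,3,4,5,6,7}

Answer: 11 steps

d: 0,1,2,3,4,5,6,7
a: 1,1,1,2,2,2,3,3
c: 0,0,0,0,0,0,0,0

steps = 11; useful = 72; efficiency = 72/88 = 9/11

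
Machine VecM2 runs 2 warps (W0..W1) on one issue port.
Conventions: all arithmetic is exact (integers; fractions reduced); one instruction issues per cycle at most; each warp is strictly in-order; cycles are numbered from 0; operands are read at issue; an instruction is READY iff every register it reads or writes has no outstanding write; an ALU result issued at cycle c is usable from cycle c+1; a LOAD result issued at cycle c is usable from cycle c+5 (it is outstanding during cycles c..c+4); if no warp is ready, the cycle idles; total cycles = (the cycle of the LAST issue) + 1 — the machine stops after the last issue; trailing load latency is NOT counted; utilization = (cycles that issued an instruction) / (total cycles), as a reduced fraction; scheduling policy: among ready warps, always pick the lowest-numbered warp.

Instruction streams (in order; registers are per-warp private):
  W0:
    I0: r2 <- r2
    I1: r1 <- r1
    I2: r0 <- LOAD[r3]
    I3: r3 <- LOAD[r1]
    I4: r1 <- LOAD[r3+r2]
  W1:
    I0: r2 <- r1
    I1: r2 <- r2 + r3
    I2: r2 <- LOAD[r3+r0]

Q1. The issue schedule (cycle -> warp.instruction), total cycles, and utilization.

cycle 0: W0.I0
cycle 1: W0.I1
cycle 2: W0.I2
cycle 3: W0.I3
cycle 4: W1.I0
cycle 5: W1.I1
cycle 6: W1.I2
cycle 7: idle
cycle 8: W0.I4

Answer: 9 cycles, utilization 8/9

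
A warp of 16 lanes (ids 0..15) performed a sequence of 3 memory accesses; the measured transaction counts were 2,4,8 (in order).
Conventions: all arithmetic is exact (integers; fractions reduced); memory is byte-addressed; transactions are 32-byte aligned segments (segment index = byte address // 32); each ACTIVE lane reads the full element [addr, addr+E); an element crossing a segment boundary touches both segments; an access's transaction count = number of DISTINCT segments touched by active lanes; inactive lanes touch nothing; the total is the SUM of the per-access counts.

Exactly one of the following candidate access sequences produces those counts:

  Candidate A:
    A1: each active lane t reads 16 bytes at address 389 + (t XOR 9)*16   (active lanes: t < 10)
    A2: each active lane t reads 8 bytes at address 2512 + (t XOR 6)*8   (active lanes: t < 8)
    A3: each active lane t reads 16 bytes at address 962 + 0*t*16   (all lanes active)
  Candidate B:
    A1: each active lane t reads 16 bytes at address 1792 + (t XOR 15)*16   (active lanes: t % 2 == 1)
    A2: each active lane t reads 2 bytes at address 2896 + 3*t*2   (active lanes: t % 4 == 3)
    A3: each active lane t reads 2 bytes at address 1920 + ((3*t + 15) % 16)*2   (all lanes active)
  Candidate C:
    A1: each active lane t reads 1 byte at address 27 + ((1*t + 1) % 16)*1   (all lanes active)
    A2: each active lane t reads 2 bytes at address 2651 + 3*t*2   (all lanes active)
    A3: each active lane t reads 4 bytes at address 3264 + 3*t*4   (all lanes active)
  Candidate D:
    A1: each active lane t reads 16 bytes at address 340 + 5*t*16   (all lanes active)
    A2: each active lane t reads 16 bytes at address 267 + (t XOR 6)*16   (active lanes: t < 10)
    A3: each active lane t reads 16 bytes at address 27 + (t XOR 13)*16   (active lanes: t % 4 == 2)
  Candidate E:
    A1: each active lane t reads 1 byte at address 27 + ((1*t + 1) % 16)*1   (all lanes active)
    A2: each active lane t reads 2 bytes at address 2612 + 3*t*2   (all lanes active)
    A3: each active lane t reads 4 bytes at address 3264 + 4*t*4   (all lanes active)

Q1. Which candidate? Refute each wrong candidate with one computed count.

A: A1 gives 7 transactions, not 2
B: A1 gives 8 transactions, not 2
C: A3 gives 6 transactions, not 8
D: A1 gives 24 transactions, not 2
E: all counts match (2,4,8)

Answer: E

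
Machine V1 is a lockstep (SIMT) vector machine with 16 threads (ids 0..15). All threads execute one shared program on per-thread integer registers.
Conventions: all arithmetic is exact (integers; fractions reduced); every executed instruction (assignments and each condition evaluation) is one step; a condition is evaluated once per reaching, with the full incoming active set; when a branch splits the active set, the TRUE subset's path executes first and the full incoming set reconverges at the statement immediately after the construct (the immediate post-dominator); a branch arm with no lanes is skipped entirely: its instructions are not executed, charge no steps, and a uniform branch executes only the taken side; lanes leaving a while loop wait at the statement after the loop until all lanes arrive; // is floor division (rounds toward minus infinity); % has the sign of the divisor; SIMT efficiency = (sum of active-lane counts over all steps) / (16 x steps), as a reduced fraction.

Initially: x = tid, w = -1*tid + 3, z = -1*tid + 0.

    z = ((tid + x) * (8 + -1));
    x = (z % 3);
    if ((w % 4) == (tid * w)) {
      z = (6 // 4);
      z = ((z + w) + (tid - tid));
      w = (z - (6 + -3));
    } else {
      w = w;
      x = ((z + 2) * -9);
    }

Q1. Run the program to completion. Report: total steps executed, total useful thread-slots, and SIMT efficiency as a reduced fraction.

Answer: 8 steps, 82 useful, 41/64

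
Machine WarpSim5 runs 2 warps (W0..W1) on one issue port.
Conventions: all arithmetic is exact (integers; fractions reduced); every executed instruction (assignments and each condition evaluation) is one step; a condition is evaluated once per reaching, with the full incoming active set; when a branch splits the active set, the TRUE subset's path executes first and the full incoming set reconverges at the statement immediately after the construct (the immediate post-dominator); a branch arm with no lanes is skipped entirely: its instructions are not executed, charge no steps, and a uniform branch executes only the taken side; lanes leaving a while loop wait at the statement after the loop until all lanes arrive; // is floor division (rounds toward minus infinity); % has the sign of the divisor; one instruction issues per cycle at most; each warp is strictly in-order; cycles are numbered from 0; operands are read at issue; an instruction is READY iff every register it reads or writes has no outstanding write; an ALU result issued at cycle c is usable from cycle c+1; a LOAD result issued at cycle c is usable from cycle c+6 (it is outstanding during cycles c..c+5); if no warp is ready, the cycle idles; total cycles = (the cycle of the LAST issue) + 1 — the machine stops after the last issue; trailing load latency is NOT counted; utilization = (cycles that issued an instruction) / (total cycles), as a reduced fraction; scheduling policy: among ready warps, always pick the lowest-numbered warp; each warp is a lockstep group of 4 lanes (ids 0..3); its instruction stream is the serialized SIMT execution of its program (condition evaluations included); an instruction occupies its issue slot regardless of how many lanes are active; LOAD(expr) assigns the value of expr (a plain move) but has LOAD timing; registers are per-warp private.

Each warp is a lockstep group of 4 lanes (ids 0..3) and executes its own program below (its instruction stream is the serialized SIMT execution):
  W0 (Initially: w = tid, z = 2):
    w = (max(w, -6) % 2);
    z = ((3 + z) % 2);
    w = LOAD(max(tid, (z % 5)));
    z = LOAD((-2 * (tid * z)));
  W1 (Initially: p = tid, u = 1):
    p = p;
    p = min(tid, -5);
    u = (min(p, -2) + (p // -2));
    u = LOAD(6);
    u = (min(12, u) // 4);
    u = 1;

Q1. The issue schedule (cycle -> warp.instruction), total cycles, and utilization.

cycle 0: W0.I0
cycle 1: W0.I1
cycle 2: W0.I2
cycle 3: W0.I3
cycle 4: W1.I0
cycle 5: W1.I1
cycle 6: W1.I2
cycle 7: W1.I3
cycle 8: idle
cycle 9: idle
cycle 10: idle
cycle 11: idle
cycle 12: idle
cycle 13: W1.I4
cycle 14: W1.I5

Answer: 15 cycles, utilization 2/3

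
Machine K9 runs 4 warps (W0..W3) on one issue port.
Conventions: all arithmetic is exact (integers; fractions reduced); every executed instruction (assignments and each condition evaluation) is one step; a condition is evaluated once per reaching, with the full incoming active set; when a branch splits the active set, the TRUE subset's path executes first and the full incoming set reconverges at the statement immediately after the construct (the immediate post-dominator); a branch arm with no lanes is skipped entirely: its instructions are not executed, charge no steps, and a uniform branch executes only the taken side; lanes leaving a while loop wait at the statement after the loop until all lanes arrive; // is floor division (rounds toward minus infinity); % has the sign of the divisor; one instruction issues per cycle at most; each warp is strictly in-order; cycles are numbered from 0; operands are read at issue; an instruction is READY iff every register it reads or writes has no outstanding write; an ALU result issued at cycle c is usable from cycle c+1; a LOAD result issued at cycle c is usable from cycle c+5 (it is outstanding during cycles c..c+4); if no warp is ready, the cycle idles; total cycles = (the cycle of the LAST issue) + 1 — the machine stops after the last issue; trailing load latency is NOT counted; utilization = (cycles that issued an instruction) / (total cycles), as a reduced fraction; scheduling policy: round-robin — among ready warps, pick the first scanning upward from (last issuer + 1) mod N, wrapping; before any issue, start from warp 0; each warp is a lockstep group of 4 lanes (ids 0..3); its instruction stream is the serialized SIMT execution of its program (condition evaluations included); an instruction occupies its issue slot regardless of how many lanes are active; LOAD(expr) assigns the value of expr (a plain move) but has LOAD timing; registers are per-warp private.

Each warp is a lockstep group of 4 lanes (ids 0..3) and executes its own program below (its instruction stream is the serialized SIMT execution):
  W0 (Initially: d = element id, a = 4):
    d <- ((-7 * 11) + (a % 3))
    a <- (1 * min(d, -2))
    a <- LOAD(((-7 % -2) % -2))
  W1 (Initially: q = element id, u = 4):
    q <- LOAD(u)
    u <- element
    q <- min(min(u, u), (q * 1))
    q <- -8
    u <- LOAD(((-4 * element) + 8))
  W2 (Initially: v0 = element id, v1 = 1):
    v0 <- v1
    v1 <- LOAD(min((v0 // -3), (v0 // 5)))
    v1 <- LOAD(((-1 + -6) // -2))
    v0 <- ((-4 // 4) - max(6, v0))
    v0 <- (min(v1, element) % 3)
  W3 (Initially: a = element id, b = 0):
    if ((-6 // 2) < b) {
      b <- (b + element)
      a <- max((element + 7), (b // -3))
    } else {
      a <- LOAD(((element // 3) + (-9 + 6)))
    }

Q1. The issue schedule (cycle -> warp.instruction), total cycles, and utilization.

cycle 0: W0.I0
cycle 1: W1.I0
cycle 2: W2.I0
cycle 3: W3.I0
cycle 4: W0.I1
cycle 5: W1.I1
cycle 6: W2.I1
cycle 7: W3.I1
cycle 8: W0.I2
cycle 9: W1.I2
cycle 10: W3.I2
cycle 11: W1.I3
cycle 12: W2.I2
cycle 13: W1.I4
cycle 14: W2.I3
cycle 15: idle
cycle 16: idle
cycle 17: W2.I4

Answer: 18 cycles, utilization 8/9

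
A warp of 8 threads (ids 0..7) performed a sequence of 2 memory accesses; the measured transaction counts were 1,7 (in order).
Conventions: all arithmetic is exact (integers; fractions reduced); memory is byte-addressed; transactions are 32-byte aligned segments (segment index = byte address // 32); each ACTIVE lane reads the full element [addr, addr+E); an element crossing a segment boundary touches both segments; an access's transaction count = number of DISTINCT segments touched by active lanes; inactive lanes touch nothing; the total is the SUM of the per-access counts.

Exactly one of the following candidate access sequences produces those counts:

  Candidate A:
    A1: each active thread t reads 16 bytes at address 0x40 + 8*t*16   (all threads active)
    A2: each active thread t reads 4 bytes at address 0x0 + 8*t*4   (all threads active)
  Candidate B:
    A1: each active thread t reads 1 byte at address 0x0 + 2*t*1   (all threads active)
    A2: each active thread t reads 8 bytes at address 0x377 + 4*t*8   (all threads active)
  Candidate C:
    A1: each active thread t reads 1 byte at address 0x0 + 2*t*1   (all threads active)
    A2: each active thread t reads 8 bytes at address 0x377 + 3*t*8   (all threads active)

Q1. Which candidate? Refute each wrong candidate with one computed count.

A: A1 gives 8 transactions, not 1
B: A2 gives 8 transactions, not 7
C: all counts match (1,7)

Answer: C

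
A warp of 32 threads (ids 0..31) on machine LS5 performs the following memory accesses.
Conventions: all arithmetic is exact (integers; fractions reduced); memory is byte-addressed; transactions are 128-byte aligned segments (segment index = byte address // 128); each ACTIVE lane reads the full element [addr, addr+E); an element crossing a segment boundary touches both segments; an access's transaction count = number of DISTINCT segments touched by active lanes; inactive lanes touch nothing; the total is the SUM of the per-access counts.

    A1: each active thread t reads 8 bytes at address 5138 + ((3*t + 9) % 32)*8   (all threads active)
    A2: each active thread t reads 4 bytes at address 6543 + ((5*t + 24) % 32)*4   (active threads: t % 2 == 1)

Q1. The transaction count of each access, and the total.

A1: 3 transactions
A2: 2 transactions

Answer: 3,2; total 5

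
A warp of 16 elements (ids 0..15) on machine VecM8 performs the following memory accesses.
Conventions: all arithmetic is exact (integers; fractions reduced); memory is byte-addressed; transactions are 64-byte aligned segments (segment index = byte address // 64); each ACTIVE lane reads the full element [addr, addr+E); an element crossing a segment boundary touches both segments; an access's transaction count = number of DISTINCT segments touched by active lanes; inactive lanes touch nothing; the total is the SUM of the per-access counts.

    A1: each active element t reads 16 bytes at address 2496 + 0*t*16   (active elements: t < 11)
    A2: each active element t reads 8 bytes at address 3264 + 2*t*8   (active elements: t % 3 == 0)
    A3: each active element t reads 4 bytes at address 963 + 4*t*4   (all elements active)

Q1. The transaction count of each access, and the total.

A1: 1 transaction
A2: 4 transactions
A3: 4 transactions

Answer: 1,4,4; total 9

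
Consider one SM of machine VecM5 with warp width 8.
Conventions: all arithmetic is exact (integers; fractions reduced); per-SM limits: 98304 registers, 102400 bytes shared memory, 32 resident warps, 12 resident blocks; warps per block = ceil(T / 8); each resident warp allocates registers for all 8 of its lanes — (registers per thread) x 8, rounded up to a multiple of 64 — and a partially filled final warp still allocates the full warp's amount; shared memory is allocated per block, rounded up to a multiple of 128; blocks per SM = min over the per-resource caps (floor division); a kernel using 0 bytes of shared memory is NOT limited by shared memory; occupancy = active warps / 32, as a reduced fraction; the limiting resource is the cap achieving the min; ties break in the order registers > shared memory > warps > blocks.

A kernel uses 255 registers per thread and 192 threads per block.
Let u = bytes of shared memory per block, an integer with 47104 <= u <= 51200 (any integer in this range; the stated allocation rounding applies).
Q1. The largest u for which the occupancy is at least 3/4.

Answer: u = 51200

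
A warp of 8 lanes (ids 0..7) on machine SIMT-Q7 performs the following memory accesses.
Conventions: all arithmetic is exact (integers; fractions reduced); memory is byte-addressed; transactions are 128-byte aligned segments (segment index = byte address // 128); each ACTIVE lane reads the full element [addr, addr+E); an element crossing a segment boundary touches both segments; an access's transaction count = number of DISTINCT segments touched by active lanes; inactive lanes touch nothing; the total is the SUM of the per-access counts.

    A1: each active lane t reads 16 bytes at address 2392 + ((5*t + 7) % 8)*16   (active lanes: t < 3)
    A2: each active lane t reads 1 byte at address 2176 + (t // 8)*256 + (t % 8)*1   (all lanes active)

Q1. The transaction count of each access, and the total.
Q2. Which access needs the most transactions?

A1: 2 transactions
A2: 1 transaction

Answer: 2,1; total 3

Answer: A1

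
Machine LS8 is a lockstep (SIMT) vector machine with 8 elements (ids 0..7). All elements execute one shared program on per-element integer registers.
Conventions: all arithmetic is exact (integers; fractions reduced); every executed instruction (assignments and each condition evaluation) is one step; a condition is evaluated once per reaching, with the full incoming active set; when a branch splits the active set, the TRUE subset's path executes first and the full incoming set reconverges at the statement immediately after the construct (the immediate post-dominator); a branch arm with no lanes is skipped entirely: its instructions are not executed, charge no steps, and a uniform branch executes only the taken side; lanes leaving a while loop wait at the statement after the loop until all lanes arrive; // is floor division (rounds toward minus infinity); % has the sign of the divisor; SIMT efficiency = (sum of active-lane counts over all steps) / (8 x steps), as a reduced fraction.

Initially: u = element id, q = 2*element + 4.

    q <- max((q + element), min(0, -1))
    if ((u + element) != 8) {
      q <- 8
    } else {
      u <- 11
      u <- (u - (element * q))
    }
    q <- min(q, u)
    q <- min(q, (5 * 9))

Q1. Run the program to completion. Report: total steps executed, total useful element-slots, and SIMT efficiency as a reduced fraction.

Answer: 7 steps, 41 useful, 41/56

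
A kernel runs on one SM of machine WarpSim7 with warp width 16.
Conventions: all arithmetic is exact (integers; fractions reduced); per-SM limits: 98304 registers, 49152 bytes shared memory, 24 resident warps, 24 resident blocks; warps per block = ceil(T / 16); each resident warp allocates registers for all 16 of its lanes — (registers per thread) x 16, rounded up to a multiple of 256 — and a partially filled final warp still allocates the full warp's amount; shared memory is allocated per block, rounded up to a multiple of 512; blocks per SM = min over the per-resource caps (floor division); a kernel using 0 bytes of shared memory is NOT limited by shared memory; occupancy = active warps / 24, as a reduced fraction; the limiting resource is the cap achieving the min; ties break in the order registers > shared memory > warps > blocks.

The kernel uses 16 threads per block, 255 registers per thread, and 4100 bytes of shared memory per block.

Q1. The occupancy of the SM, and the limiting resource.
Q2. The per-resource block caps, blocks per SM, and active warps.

Answer: occupancy 5/12, limited by shared memory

registers: 24 blocks
shared memory: 10 blocks
warps: 24 blocks
blocks: 24 blocks

Answer: 10 blocks, 10 active warps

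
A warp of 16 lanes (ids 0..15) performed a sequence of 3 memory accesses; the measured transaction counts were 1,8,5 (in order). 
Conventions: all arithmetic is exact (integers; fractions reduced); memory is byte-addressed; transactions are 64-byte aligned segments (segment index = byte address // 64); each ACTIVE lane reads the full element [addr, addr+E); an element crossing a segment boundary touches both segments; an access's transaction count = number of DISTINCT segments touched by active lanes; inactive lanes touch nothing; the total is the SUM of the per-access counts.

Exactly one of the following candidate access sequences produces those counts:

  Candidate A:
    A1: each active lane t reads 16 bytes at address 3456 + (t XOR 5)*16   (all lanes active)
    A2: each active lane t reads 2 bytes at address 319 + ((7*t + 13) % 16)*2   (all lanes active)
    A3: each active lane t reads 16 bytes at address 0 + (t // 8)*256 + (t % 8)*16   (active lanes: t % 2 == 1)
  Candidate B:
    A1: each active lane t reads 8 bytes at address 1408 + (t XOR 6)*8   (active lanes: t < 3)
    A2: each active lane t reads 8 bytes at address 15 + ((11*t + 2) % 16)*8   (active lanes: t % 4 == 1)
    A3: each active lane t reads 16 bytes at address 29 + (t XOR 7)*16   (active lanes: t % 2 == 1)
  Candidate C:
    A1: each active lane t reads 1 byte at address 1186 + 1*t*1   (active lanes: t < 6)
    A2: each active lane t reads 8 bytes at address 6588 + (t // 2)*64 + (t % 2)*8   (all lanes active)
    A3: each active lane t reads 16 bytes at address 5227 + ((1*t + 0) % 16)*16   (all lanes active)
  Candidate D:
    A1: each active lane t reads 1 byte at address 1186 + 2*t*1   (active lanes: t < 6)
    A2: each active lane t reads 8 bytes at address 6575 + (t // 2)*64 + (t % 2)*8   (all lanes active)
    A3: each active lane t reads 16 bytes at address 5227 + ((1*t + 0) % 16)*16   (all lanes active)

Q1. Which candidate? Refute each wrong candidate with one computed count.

A: A1 gives 4 transactions, not 1
B: A2 gives 2 transactions, not 8
C: A2 gives 9 transactions, not 8
D: all counts match (1,8,5)

Answer: D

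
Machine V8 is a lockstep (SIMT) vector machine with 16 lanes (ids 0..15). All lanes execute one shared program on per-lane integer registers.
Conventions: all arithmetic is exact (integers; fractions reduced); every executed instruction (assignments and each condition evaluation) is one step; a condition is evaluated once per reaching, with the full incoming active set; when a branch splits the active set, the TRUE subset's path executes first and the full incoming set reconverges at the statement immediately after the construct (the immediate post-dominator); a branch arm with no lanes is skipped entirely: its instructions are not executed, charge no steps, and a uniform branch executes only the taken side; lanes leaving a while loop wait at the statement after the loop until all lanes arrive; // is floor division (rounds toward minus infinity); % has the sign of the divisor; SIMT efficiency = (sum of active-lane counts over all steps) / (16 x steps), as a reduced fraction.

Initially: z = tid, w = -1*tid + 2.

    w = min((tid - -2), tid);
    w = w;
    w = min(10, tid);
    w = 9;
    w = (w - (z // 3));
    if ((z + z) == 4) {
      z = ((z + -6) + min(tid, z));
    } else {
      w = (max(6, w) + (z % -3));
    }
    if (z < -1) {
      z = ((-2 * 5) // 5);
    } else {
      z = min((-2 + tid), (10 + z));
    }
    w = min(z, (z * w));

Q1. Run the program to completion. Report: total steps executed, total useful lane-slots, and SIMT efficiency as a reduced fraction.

Answer: 12 steps, 160 useful, 5/6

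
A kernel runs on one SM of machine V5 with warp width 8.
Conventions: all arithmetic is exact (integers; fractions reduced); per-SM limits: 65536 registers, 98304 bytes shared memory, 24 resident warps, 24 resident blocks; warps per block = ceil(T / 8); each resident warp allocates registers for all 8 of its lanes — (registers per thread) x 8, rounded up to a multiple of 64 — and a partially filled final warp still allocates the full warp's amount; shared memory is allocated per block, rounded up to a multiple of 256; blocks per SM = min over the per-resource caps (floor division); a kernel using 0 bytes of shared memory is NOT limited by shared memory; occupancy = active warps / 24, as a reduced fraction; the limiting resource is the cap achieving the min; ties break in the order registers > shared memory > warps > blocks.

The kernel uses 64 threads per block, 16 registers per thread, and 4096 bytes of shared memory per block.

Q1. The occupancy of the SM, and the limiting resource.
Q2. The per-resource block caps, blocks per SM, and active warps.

Answer: occupancy 1, limited by warps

registers: 64 blocks
shared memory: 24 blocks
warps: 3 blocks
blocks: 24 blocks

Answer: 3 blocks, 24 active warps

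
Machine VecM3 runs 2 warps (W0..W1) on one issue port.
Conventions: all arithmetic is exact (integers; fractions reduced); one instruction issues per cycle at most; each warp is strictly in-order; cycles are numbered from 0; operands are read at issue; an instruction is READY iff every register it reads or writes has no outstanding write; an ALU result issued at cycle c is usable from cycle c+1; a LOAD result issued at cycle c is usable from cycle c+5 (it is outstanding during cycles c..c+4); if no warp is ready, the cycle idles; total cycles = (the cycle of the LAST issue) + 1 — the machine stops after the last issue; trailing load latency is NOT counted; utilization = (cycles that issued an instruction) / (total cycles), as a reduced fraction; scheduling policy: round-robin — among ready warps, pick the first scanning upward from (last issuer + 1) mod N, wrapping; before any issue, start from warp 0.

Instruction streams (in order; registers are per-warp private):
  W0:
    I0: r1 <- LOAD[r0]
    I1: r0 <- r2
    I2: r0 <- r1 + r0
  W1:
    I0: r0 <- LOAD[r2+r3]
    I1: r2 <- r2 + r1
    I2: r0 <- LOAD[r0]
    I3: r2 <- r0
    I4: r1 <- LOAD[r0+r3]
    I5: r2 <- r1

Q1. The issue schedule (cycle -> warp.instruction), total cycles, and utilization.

cycle 0: W0.I0
cycle 1: W1.I0
cycle 2: W0.I1
cycle 3: W1.I1
cycle 4: idle
cycle 5: W0.I2
cycle 6: W1.I2
cycle 7: idle
cycle 8: idle
cycle 9: idle
cycle 10: idle
cycle 11: W1.I3
cycle 12: W1.I4
cycle 13: idle
cycle 14: idle
cycle 15: idle
cycle 16: idle
cycle 17: W1.I5

Answer: 18 cycles, utilization 1/2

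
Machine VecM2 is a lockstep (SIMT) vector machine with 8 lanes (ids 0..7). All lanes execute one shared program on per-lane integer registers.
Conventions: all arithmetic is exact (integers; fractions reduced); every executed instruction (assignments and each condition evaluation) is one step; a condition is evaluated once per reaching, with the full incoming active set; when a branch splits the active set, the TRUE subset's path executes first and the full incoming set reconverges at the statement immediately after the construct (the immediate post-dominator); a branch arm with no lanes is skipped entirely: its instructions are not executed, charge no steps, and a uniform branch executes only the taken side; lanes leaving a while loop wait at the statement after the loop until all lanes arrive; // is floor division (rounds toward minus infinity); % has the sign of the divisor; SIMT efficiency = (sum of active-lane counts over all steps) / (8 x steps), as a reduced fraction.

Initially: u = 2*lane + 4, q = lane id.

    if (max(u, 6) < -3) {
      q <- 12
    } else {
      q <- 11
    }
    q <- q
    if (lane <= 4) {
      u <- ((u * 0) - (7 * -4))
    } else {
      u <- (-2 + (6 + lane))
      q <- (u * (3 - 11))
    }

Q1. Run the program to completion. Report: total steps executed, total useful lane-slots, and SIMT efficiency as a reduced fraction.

Answer: 7 steps, 43 useful, 43/56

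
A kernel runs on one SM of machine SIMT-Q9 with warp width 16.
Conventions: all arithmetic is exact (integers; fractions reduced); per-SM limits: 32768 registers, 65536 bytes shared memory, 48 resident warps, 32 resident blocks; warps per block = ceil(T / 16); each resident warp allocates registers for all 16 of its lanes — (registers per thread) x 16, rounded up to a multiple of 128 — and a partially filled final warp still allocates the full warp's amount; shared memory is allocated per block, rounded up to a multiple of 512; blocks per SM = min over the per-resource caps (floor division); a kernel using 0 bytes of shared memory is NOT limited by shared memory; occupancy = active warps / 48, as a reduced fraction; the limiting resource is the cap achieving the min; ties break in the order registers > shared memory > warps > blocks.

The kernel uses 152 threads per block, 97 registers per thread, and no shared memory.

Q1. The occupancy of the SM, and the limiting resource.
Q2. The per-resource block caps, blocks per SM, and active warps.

Answer: occupancy 5/24, limited by registers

registers: 1 block
shared memory: no limit (kernel uses none)
warps: 4 blocks
blocks: 32 blocks

Answer: 1 block, 10 active warps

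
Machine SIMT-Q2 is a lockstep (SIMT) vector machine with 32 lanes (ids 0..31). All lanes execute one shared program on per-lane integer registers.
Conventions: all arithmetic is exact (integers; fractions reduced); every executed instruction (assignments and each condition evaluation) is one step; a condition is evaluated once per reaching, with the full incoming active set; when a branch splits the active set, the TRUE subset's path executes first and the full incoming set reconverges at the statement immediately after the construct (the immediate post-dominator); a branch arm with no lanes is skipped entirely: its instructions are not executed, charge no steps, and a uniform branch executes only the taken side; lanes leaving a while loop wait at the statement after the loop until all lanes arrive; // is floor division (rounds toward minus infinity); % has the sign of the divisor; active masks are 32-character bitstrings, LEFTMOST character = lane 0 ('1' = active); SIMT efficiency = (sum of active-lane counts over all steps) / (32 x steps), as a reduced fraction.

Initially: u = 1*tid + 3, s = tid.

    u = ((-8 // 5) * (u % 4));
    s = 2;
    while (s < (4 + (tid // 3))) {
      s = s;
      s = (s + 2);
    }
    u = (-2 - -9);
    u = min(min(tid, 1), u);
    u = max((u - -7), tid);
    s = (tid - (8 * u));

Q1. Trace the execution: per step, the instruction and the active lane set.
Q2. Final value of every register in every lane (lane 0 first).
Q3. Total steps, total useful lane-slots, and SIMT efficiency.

step 0: u <- ((-8 // 5) * (u % 4))   11111111111111111111111111111111
step 1: s <- 2                       11111111111111111111111111111111
step 2: eval (s < (4 + (tid // 3)))  11111111111111111111111111111111
step 3: s <- s                       11111111111111111111111111111111
step 4: s <- (s + 2)                 11111111111111111111111111111111
step 5: eval (s < (4 + (tid // 3)))  11111111111111111111111111111111
step 6: s <- s                       00011111111111111111111111111111
step 7: s <- (s + 2)                 00011111111111111111111111111111
step 8: eval (s < (4 + (tid // 3)))  00011111111111111111111111111111
step 9: s <- s                       00000000011111111111111111111111
step 10: s <- (s + 2)                 00000000011111111111111111111111
step 11: eval (s < (4 + (tid // 3)))  00000000011111111111111111111111
step 12: s <- s                       00000000000000011111111111111111
step 13: s <- (s + 2)                 00000000000000011111111111111111
step 14: eval (s < (4 + (tid // 3)))  00000000000000011111111111111111
step 15: s <- s                       00000000000000000000011111111111
step 16: s <- (s + 2)                 00000000000000000000011111111111
step 17: eval (s < (4 + (tid // 3)))  00000000000000000000011111111111
step 18: s <- s                       00000000000000000000000000011111
step 19: s <- (s + 2)                 00000000000000000000000000011111
step 20: eval (s < (4 + (tid // 3)))  00000000000000000000000000011111
step 21: u <- (-2 - -9)               11111111111111111111111111111111
step 22: u <- min(min(tid, 1), u)     11111111111111111111111111111111
step 23: u <- max((u - -7), tid)      11111111111111111111111111111111
step 24: s <- (tid - (8 * u))         11111111111111111111111111111111

Answer: 25 steps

u: 7,8,8,8,8,8,8,8,8,9,10,11,12,13,14,15,16,17,18,19,20,21,22,23,24,25,26,27,28,29,30,31
s: -56,-63,-62,-61,-60,-59,-58,-57,-56,-63,-70,-77,-84,-91,-98,-105,-112,-119,-126,-133,-140,-147,-154,-161,-168,-175,-182,-189,-196,-203,-210,-217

steps = 25; useful = 575; efficiency = 575/800 = 23/32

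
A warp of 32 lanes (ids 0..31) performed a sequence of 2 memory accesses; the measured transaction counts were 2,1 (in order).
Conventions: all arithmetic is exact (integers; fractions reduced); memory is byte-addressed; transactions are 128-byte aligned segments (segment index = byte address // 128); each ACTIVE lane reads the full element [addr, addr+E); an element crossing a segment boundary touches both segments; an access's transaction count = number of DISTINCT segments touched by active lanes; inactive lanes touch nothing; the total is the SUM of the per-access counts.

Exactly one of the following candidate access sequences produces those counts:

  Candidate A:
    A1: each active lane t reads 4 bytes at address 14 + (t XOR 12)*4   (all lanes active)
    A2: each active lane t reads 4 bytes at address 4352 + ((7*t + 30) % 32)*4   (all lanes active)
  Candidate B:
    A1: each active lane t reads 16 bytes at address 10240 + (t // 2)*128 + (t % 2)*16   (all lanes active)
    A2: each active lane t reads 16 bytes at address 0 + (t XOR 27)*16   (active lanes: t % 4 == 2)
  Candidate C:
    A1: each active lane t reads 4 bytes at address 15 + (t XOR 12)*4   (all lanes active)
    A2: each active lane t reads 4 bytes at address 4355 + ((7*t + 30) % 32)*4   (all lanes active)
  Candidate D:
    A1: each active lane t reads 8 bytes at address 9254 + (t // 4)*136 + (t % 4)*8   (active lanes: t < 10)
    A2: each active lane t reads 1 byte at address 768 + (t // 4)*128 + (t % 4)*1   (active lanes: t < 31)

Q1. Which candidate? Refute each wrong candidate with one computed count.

B: A1 gives 16 transactions, not 2
C: A2 gives 2 transactions, not 1
D: A1 gives 3 transactions, not 2
A: all counts match (2,1)

Answer: A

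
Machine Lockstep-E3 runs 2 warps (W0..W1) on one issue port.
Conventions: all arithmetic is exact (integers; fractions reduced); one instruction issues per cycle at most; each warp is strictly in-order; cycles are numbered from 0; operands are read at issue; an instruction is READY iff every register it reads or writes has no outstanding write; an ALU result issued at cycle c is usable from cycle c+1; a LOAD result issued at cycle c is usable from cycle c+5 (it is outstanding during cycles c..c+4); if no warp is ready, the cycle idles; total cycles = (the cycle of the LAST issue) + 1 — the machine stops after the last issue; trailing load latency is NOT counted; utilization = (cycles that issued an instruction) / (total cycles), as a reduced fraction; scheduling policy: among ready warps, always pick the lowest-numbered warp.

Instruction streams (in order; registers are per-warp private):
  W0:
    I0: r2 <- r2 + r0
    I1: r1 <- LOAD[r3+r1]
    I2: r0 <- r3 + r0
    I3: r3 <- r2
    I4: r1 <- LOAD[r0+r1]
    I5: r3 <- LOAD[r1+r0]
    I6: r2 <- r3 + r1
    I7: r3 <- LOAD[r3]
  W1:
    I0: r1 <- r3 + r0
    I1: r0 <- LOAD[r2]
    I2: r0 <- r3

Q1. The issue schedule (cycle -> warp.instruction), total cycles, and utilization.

cycle 0: W0.I0
cycle 1: W0.I1
cycle 2: W0.I2
cycle 3: W0.I3
cycle 4: W1.I0
cycle 5: W1.I1
cycle 6: W0.I4
cycle 7: idle
cycle 8: idle
cycle 9: idle
cycle 10: W1.I2
cycle 11: W0.I5
cycle 12: idle
cycle 13: idle
cycle 14: idle
cycle 15: idle
cycle 16: W0.I6
cycle 17: W0.I7

Answer: 18 cycles, utilization 11/18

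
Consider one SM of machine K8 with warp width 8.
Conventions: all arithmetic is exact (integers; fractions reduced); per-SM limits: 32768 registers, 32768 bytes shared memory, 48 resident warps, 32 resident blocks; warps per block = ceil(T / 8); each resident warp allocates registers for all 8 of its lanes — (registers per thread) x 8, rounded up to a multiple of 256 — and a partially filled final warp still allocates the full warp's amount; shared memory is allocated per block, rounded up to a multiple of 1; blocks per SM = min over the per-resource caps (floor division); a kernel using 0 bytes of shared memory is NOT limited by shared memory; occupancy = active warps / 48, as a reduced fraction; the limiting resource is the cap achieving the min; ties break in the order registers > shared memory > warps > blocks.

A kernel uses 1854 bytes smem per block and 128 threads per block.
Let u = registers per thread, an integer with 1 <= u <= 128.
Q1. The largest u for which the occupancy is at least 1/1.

Answer: u = 64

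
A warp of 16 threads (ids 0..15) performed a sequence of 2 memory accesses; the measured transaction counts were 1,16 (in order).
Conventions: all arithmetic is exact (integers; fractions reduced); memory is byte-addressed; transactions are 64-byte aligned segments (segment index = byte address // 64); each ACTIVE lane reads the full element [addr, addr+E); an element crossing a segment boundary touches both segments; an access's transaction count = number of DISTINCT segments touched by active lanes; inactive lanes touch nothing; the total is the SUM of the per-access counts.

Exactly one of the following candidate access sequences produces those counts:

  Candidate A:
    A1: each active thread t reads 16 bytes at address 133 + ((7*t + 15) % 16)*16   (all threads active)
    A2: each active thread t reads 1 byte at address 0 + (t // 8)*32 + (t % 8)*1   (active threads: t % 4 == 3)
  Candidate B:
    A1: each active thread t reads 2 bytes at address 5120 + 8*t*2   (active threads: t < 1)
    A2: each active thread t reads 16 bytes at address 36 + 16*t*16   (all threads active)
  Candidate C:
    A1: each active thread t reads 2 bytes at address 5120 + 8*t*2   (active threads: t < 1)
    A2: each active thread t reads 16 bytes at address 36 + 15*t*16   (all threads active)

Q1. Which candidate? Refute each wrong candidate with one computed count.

A: A1 gives 5 transactions, not 1
C: A2 gives 20 transactions, not 16
B: all counts match (1,16)

Answer: B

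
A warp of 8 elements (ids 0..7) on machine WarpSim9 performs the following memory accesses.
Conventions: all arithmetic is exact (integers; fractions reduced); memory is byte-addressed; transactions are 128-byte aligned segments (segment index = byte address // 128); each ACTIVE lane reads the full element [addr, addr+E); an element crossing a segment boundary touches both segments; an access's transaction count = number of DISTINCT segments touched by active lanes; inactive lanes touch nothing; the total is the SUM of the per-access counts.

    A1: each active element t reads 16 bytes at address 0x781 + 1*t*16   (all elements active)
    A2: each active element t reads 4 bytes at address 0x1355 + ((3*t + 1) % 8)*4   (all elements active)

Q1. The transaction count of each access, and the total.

A1: 2 transactions
A2: 1 transaction

Answer: 2,1; total 3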